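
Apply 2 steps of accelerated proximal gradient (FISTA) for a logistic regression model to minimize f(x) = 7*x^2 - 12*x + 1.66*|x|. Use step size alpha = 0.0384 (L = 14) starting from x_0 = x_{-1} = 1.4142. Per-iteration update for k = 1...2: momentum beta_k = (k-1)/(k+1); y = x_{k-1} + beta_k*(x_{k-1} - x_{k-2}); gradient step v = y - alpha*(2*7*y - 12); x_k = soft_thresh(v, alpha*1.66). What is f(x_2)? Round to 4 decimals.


FISTA on f(x) = 7*x^2 - 12*x + 1.66*|x|
L = 14, alpha = 0.0384
Iteration 1: beta = 0.0, y = 1.4142 + 0.0*(1.4142 - 1.4142) = 1.4142
  grad(y) = 7.7988, v = y - alpha*grad = 1.1147
  prox(v) = soft_thresh(1.1147, 0.0637) = 1.051
Iteration 2: beta = 0.3333, y = 1.051 + 0.3333*(1.051 - 1.4142) = 0.9299
  grad(y) = 1.0187, v = y - alpha*grad = 0.8908
  prox(v) = soft_thresh(0.8908, 0.0637) = 0.827
f(x_2) = 7*0.827^2 - 12*0.827 + 1.66*|0.827| = -3.7636


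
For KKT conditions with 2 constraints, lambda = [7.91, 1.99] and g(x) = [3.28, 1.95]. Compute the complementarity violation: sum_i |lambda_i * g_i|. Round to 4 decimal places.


KKT complementary slackness check:
lambda_1 * g_1 = 7.91 * 3.28 = 25.9448
lambda_2 * g_2 = 1.99 * 1.95 = 3.8805
Total violation = 25.9448 + 3.8805 = 29.8253


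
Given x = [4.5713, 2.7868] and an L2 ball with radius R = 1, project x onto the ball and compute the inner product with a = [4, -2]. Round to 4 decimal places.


Step 1: Compute ||x|| (intermediates to 6 decimals).
||x|| = sqrt(4.5713^2 + 2.7868^2) = 5.353787
Step 2: Project.
Since ||x|| > R, scale = R/||x|| = 1/5.353787 = 0.186784, proj(x) = scale * x
proj(x) = [0.853846, 0.52053]
Step 3: Dot product.
a^T * proj(x) = 4*0.853846 - 2*0.52053 = 2.3743


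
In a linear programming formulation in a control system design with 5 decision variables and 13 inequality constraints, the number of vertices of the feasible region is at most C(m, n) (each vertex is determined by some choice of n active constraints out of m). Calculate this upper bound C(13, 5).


Each vertex corresponds to some choice of n active constraints out of m, so the number of vertices is at most C(m, n) = m! / (n!(m-n)!).
m = 13, n = 5
Numerator: 13 * 12 * 11 * 10 * 9
Denominator: 5! = 120
C(13, 5) = 1287


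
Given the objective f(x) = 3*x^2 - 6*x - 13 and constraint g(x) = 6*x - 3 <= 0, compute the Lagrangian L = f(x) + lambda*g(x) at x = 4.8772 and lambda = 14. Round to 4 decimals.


Step 1: Evaluate f(x).
f(4.8772) = 3*4.8772^2 - 6*4.8772 - 13 = 29.098
Step 2: Evaluate g(x).
g(4.8772) = 6*4.8772 - 3 = 26.2632
Step 3: Compute Lagrangian.
L = 29.098 + 14*26.2632 = 396.7828


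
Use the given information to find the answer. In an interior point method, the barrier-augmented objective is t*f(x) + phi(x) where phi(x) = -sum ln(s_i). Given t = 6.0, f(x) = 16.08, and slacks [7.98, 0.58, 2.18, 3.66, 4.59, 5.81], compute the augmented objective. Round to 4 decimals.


Step 1: Compute log-barrier.
ln values: [2.0769, -0.5447, 0.7793, 1.2975, 1.5239, 1.7596]
phi = -(2.0769 - 0.5447 + 0.7793 + 1.2975 + 1.5239 + 1.7596) = -6.8925
Step 2: Compute augmented objective.
t*f(x) = 6.0*16.08 = 96.48
Total = 96.48 - 6.8925 = 89.5875


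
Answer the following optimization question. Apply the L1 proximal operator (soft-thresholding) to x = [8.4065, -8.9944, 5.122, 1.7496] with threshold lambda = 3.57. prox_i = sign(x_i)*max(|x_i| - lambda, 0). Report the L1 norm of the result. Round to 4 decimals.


Soft-thresholding with lambda = 3.57:
prox(8.4065) = sign(8.4065)*max(|8.4065| - 3.57, 0) = 4.8365
prox(-8.9944) = sign(-8.9944)*max(|-8.9944| - 3.57, 0) = -5.4244
prox(5.122) = sign(5.122)*max(|5.122| - 3.57, 0) = 1.552
prox(1.7496) = sign(1.7496)*max(|1.7496| - 3.57, 0) = 0.0
prox(x) = [4.8365, -5.4244, 1.552, 0.0]
||prox(x)||_1 = 4.8365 + 5.4244 + 1.552 + 0.0 = 11.8129


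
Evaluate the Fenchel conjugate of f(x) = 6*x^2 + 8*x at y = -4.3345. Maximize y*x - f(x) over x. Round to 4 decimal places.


f*(y) = sup_x {y*x - a*x^2 - b*x} = sup_x {(y-b)*x - a*x^2}
FOC: (y - b) - 2a*x = 0 => x* = (y - b)/(2a)
x* = (-4.3345 - 8)/(2*6) = -1.0279
f*(-4.3345) = (y-b)^2/(4a) = (-4.3345 - 8)^2/(4*6)
= 152.1399/24 = 6.3392


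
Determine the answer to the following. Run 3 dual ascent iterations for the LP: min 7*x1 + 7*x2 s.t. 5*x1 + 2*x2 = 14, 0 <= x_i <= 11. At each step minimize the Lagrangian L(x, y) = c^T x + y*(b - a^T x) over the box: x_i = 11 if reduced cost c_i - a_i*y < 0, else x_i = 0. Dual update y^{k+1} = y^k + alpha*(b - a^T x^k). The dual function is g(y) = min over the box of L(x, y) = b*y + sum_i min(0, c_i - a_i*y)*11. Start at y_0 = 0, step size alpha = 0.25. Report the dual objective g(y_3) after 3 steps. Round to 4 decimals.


Dual ascent for LP: min 7*x1 + 7*x2, 5*x1 + 2*x2 = 14, 0 <= x_i <= 11
Step 1: y^k = 0.0, reduced costs: (7.0, 7.0)
  x^k = (0.0, 0.0), subgradient = b - a^T x = 14.0
  y^{k+1} = 0.0 + 0.25*14.0 = 3.5
Step 2: y^k = 3.5, reduced costs: (-10.5, 0.0)
  x^k = (11.0, 0.0), subgradient = b - a^T x = -41.0
  y^{k+1} = 3.5 + 0.25*-41.0 = -6.75
Step 3: y^k = -6.75, reduced costs: (40.75, 20.5)
  x^k = (0.0, 0.0), subgradient = b - a^T x = 14.0
  y^{k+1} = -6.75 + 0.25*14.0 = -3.25
Dual objective at y_3 = -3.25: reduced costs (23.25, 13.5), box minimizer x = (0.0, 0.0)
g(y_3) = b*y + (c1 - a1*y)*x1 + (c2 - a2*y)*x2 = 14*(-3.25) + 23.25*0.0 + 13.5*0.0 = -45.5 + 0.0 + 0.0 = -45.5


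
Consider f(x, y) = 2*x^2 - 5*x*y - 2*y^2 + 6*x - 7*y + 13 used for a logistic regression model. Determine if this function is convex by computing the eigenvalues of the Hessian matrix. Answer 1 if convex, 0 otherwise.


The Hessian of f(x,y) = 2*x^2 - 5*x*y - 2*y^2 + 6*x - 7*y + 13 is:
H = [[4, -5], [-5, -4]]
Trace = 4 - 4 = 0
Determinant = 4*-4 - (-5)^2 = -41
Discriminant = (0)^2 - 4*-41 = 164.0
Eigenvalues: lambda_1 = -6.4031, lambda_2 = 6.4031
The function is not convex.

0


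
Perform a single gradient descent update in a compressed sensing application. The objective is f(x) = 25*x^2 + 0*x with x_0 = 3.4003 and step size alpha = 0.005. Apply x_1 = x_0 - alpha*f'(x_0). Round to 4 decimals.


We compute the gradient at x_0 and apply the update.
f'(x) = 50*x + 0
f'(3.4003) = 50*3.4003 + 0 = 170.015
x_1 = 3.4003 - 0.005*170.015 = 2.5502


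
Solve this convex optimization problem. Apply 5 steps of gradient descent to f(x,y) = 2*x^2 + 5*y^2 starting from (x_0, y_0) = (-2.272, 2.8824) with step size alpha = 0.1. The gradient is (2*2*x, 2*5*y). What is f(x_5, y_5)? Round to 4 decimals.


Gradient descent on f(x,y) = 2*x^2 + 5*y^2.
Starting point: (-2.272, 2.8824), alpha = 0.1
Step 1: grad_x = 2*2*-2.272 = -9.088, grad_y = 2*5*2.8824 = 28.824
  x_1 = -2.272 - 0.1*-9.088 = -1.3632
  y_1 = 2.8824 - 0.1*28.824 = -0.0
Step 2: grad_x = 2*2*-1.3632 = -5.4528, grad_y = 2*5*-0.0 = -0.0
  x_2 = -1.3632 - 0.1*-5.4528 = -0.8179
  y_2 = -0.0 - 0.1*-0.0 = 0.0
Step 3: grad_x = 2*2*-0.8179 = -3.2717, grad_y = 2*5*0.0 = 0.0
  x_3 = -0.8179 - 0.1*-3.2717 = -0.4908
  y_3 = 0.0 - 0.1*0.0 = 0.0
Step 4: grad_x = 2*2*-0.4908 = -1.963, grad_y = 2*5*0.0 = 0.0
  x_4 = -0.4908 - 0.1*-1.963 = -0.2945
  y_4 = 0.0 - 0.1*0.0 = 0.0
Step 5: grad_x = 2*2*-0.2945 = -1.1778, grad_y = 2*5*0.0 = 0.0
  x_5 = -0.2945 - 0.1*-1.1778 = -0.1767
  y_5 = 0.0 - 0.1*0.0 = 0.0
f(-0.1767, 0.0) = 2*(-0.1767)^2 + 5*0.0^2 = 0.0624


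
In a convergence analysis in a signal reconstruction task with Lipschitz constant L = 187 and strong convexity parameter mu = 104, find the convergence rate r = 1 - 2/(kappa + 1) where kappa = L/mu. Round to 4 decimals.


Step 1: Compute the condition number.
kappa = L/mu = 187/104 = 1.7981
Step 2: Compute the convergence rate.
r = 1 - 2/(kappa + 1) = 1 - 2*mu/(L + mu) = (L - mu)/(L + mu) = 83/291 = 0.2852


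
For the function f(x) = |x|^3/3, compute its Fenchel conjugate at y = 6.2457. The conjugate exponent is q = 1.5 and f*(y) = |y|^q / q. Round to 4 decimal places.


The conjugate exponent q satisfies 1/p + 1/q = 1.
p = 3, so q = 3/(3 - 1) = 1.5
|y|^q = 6.2457^1.5 = 15.6089
f*(6.2457) = 15.6089 / 1.5 = 10.4059


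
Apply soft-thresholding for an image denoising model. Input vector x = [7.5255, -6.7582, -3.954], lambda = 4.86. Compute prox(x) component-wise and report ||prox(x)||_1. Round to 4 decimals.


Soft-thresholding with lambda = 4.86:
prox(7.5255) = sign(7.5255)*max(|7.5255| - 4.86, 0) = 2.6655
prox(-6.7582) = sign(-6.7582)*max(|-6.7582| - 4.86, 0) = -1.8982
prox(-3.954) = sign(-3.954)*max(|-3.954| - 4.86, 0) = 0.0
prox(x) = [2.6655, -1.8982, 0.0]
||prox(x)||_1 = 2.6655 + 1.8982 + 0.0 = 4.5637


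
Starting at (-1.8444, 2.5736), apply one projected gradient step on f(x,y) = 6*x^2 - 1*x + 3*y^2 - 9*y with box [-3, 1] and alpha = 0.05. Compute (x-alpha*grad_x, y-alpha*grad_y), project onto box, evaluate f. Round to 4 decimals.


Step 1: Compute gradient at (-1.8444, 2.5736).
grad_x = 2*6*-1.8444 - 1 = -23.1328
grad_y = 2*3*2.5736 - 9 = 6.4416
Step 2: Gradient step.
x_raw = -1.8444 - 0.05*-23.1328 = -0.6878
y_raw = 2.5736 - 0.05*6.4416 = 2.2515
Step 3: Project onto [-3, 1].
x_proj = clip(-0.6878) = -0.6878
y_proj = clip(2.2515) = 1.0
Step 4: Evaluate f.
f(-0.6878, 1.0) = -2.4742


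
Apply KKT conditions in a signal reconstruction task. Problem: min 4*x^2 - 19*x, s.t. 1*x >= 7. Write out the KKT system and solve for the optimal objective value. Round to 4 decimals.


Step 1: Try lambda = 0 (constraint inactive).
x_unc = 19/(2*4) = 2.375
Check: 1*2.375 = 2.375 < 7 -- violated!
Step 2: Constraint must be active: 1*x = 7
x* = 7/1 = 7.0
lambda = (2*4*7.0 - 19)/1 = 37.0
Step 3: Compute optimal value.
f(x*) = 4*7.0^2 - 19*7.0 = 63.0


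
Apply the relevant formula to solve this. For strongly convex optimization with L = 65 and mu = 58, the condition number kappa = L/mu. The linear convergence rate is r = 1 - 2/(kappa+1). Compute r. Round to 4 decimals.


Step 1: Compute the condition number.
kappa = L/mu = 65/58 = 1.1207
Step 2: Compute the convergence rate.
r = 1 - 2/(kappa + 1) = 1 - 2*mu/(L + mu) = (L - mu)/(L + mu) = 7/123 = 0.0569


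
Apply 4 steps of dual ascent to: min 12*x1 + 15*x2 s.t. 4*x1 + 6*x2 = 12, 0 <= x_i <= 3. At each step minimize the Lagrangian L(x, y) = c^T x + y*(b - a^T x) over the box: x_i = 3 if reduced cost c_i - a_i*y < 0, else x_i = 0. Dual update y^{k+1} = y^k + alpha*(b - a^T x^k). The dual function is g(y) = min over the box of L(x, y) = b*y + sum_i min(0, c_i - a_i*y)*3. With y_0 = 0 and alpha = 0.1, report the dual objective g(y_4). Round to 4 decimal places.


Dual ascent for LP: min 12*x1 + 15*x2, 4*x1 + 6*x2 = 12, 0 <= x_i <= 3
Step 1: y^k = 0.0, reduced costs: (12.0, 15.0)
  x^k = (0.0, 0.0), subgradient = b - a^T x = 12.0
  y^{k+1} = 0.0 + 0.1*12.0 = 1.2
Step 2: y^k = 1.2, reduced costs: (7.2, 7.8)
  x^k = (0.0, 0.0), subgradient = b - a^T x = 12.0
  y^{k+1} = 1.2 + 0.1*12.0 = 2.4
Step 3: y^k = 2.4, reduced costs: (2.4, 0.6)
  x^k = (0.0, 0.0), subgradient = b - a^T x = 12.0
  y^{k+1} = 2.4 + 0.1*12.0 = 3.6
Step 4: y^k = 3.6, reduced costs: (-2.4, -6.6)
  x^k = (3.0, 3.0), subgradient = b - a^T x = -18.0
  y^{k+1} = 3.6 + 0.1*-18.0 = 1.8
Dual objective at y_4 = 1.8: reduced costs (4.8, 4.2), box minimizer x = (0.0, 0.0)
g(y_4) = b*y + (c1 - a1*y)*x1 + (c2 - a2*y)*x2 = 12*1.8 + 4.8*0.0 + 4.2*0.0 = 21.6 + 0.0 + 0.0 = 21.6


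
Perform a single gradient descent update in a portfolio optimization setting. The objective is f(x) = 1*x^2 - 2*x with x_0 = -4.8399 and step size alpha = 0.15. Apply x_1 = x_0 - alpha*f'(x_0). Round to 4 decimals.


We compute the gradient at x_0 and apply the update.
f'(x) = 2*x - 2
f'(-4.8399) = 2*-4.8399 - 2 = -11.6798
x_1 = -4.8399 - 0.15*-11.6798 = -3.0879


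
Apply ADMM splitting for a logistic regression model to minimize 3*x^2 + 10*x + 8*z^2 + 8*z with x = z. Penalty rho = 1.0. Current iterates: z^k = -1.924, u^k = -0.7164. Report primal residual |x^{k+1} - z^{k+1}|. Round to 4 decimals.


ADMM iteration with rho = 1.0, z^k = -1.924, u^k = -0.7164
Step 1: x-update.
Minimize 3*x^2 + 10*x + (1.0/2)*(x + 1.924 - 0.7164)^2
FOC: (2*3 + 1.0)*x = -10 + 1.0*(-1.924 + 0.7164)
x^{k+1} = -1.6011
Step 2: z-update.
Minimize 8*z^2 + 8*z + (1.0/2)*(-1.6011 - z - 0.7164)^2
FOC: (2*8 + 1.0)*z = -8 + 1.0*(-1.6011 - 0.7164)
z^{k+1} = -0.6069
Step 3: u-update.
u^{k+1} = -0.7164 - 1.6011 + 0.6069 = -1.7106
Step 4: Primal residual = |-1.6011 + 0.6069| = 0.9942


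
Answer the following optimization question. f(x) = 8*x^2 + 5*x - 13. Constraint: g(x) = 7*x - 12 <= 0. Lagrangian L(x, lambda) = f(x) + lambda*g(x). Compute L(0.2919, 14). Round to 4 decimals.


Step 1: Evaluate f(x).
f(0.2919) = 8*0.2919^2 + 5*0.2919 - 13 = -10.8589
Step 2: Evaluate g(x).
g(0.2919) = 7*0.2919 - 12 = -9.9567
Step 3: Compute Lagrangian.
L = -10.8589 + 14*-9.9567 = -150.2527


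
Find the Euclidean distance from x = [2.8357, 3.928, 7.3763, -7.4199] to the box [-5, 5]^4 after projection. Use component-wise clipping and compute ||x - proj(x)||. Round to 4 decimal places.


Project each component onto [-5, 5].
clip(2.8357) = 2.8357, clip(3.928) = 3.928, clip(7.3763) = 5.0, clip(-7.4199) = -5.0
Projection = [2.8357, 3.928, 5.0, -5.0]
Squared diffs: [0.0, 0.0, 5.6468, 5.8559]
Distance = sqrt(11.5027) = 3.3916


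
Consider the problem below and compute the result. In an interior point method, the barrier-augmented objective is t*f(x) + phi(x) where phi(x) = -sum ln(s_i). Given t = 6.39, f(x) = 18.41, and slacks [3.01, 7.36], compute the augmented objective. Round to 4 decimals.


Step 1: Compute log-barrier.
ln values: [1.1019, 1.9961]
phi = -(1.1019 + 1.9961) = -3.098
Step 2: Compute augmented objective.
t*f(x) = 6.39*18.41 = 117.6399
Total = 117.6399 - 3.098 = 114.5419


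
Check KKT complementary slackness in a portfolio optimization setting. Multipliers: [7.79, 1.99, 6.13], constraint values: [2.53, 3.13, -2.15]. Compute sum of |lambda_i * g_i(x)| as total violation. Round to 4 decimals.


KKT complementary slackness check:
lambda_1 * g_1 = 7.79 * 2.53 = 19.7087
lambda_2 * g_2 = 1.99 * 3.13 = 6.2287
lambda_3 * g_3 = 6.13 * -2.15 = -13.1795
Total violation = 19.7087 + 6.2287 + 13.1795 = 39.1169


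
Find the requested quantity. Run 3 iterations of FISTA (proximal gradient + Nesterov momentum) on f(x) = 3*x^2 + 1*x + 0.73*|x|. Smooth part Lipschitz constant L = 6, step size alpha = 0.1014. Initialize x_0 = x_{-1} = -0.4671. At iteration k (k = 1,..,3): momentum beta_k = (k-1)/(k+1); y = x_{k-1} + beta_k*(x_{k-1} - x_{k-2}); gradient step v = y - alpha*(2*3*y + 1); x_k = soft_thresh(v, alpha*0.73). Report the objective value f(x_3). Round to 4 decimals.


FISTA on f(x) = 3*x^2 + 1*x + 0.73*|x|
L = 6, alpha = 0.1014
Iteration 1: beta = 0.0, y = -0.4671 + 0.0*(-0.4671 + 0.4671) = -0.4671
  grad(y) = -1.8026, v = y - alpha*grad = -0.2843
  prox(v) = soft_thresh(-0.2843, 0.074) = -0.2103
Iteration 2: beta = 0.3333, y = -0.2103 + 0.3333*(-0.2103 + 0.4671) = -0.1247
  grad(y) = 0.2518, v = y - alpha*grad = -0.1502
  prox(v) = soft_thresh(-0.1502, 0.074) = -0.0762
Iteration 3: beta = 0.5, y = -0.0762 + 0.5*(-0.0762 + 0.2103) = -0.0092
  grad(y) = 0.945, v = y - alpha*grad = -0.105
  prox(v) = soft_thresh(-0.105, 0.074) = -0.031
f(x_3) = 3*(-0.031)^2 + 1*(-0.031) + 0.73*|-0.031| = -0.0055


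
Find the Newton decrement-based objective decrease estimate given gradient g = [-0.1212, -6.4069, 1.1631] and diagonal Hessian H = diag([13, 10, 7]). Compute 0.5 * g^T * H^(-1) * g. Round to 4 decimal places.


Step 1: H is diagonal, so H^(-1) * g = [-0.0093, -0.6407, 0.1662].
Step 2: g^T H^(-1) g = sum_i g_i^2 / H_ii
  = (-0.1212)^2/13 + (-6.4069)^2/10 + (1.1631)^2/7
  = 0.0011 + 4.1048 + 0.1933 = 4.2992
Step 3: Objective decrease = 0.5 * g^T H^(-1) g = 2.1496


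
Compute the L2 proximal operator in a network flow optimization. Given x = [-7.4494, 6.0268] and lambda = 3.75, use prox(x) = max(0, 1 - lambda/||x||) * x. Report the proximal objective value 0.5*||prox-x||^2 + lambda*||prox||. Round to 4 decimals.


Step 1: Compute ||x||.
||x|| = 9.5821
Step 2: Compute scaling factor.
scale = max(0, 1 - 3.75/9.5821) = 0.6086
Step 3: prox(x) = [-4.534, 3.6682]
||prox(x)|| = 5.8321
Step 4: Proximal objective.
0.5*||prox-x||^2 = 7.0313
lambda*||prox|| = 21.8704
Total = 28.9015


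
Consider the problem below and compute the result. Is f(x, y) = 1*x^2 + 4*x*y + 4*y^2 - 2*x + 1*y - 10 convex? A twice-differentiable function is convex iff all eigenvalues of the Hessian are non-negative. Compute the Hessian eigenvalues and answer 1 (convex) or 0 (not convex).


The Hessian of f(x,y) = 1*x^2 + 4*x*y + 4*y^2 - 2*x + 1*y - 10 is:
H = [[2, 4], [4, 8]]
Trace = 2 + 8 = 10
Determinant = 2*8 - (4)^2 = 0
Discriminant = (10)^2 - 4*0 = 100.0
Eigenvalues: lambda_1 = 0.0, lambda_2 = 10.0
The function is convex.

1


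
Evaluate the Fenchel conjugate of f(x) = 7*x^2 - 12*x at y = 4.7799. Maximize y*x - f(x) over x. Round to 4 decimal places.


f*(y) = sup_x {y*x - a*x^2 - b*x} = sup_x {(y-b)*x - a*x^2}
FOC: (y - b) - 2a*x = 0 => x* = (y - b)/(2a)
x* = (4.7799 + 12)/(2*7) = 1.1986
f*(4.7799) = (y-b)^2/(4a) = (4.7799 + 12)^2/(4*7)
= 281.565/28 = 10.0559


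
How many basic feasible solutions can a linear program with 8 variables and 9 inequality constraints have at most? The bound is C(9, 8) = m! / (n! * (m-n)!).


Each vertex corresponds to some choice of n active constraints out of m, so the number of vertices is at most C(m, n) = m! / (n!(m-n)!).
m = 9, n = 8
Numerator: 9 * 8 * 7 * 6 * 5 * 4 * 3 * 2
Denominator: 8! = 40320
C(9, 8) = 9


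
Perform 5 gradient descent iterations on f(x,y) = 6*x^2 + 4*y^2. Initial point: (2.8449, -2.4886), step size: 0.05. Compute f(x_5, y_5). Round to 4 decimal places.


Gradient descent on f(x,y) = 6*x^2 + 4*y^2.
Starting point: (2.8449, -2.4886), alpha = 0.05
Step 1: grad_x = 2*6*2.8449 = 34.1388, grad_y = 2*4*-2.4886 = -19.9088
  x_1 = 2.8449 - 0.05*34.1388 = 1.138
  y_1 = -2.4886 - 0.05*-19.9088 = -1.4932
Step 2: grad_x = 2*6*1.138 = 13.6555, grad_y = 2*4*-1.4932 = -11.9453
  x_2 = 1.138 - 0.05*13.6555 = 0.4552
  y_2 = -1.4932 - 0.05*-11.9453 = -0.8959
Step 3: grad_x = 2*6*0.4552 = 5.4622, grad_y = 2*4*-0.8959 = -7.1672
  x_3 = 0.4552 - 0.05*5.4622 = 0.1821
  y_3 = -0.8959 - 0.05*-7.1672 = -0.5375
Step 4: grad_x = 2*6*0.1821 = 2.1849, grad_y = 2*4*-0.5375 = -4.3003
  x_4 = 0.1821 - 0.05*2.1849 = 0.0728
  y_4 = -0.5375 - 0.05*-4.3003 = -0.3225
Step 5: grad_x = 2*6*0.0728 = 0.874, grad_y = 2*4*-0.3225 = -2.5802
  x_5 = 0.0728 - 0.05*0.874 = 0.0291
  y_5 = -0.3225 - 0.05*-2.5802 = -0.1935
f(0.0291, -0.1935) = 6*0.0291^2 + 4*(-0.1935)^2 = 0.1549


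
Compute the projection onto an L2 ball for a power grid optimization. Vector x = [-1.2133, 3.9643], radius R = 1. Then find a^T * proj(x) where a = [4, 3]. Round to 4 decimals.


Step 1: Compute ||x|| (intermediates to 6 decimals).
||x|| = sqrt((-1.2133)^2 + 3.9643^2) = 4.145814
Step 2: Project.
Since ||x|| > R, scale = R/||x|| = 1/4.145814 = 0.241207, proj(x) = scale * x
proj(x) = [-0.292656, 0.956217]
Step 3: Dot product.
a^T * proj(x) = 4*(-0.292656) + 3*0.956217 = 1.698


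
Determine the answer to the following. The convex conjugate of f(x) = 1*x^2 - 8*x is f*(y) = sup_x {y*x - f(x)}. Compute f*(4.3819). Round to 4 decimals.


f*(y) = sup_x {y*x - a*x^2 - b*x} = sup_x {(y-b)*x - a*x^2}
FOC: (y - b) - 2a*x = 0 => x* = (y - b)/(2a)
x* = (4.3819 + 8)/(2*1) = 6.191
f*(4.3819) = (y-b)^2/(4a) = (4.3819 + 8)^2/(4*1)
= 153.3114/4 = 38.3279


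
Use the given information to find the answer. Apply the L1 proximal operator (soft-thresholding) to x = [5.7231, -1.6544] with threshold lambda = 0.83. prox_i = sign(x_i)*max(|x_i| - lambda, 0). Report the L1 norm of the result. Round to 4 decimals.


Soft-thresholding with lambda = 0.83:
prox(5.7231) = sign(5.7231)*max(|5.7231| - 0.83, 0) = 4.8931
prox(-1.6544) = sign(-1.6544)*max(|-1.6544| - 0.83, 0) = -0.8244
prox(x) = [4.8931, -0.8244]
||prox(x)||_1 = 4.8931 + 0.8244 = 5.7175


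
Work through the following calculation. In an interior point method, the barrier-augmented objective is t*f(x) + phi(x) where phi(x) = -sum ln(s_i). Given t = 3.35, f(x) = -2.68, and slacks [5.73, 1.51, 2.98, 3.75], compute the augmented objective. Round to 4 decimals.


Step 1: Compute log-barrier.
ln values: [1.7457, 0.4121, 1.0919, 1.3218]
phi = -(1.7457 + 0.4121 + 1.0919 + 1.3218) = -4.5715
Step 2: Compute augmented objective.
t*f(x) = 3.35*-2.68 = -8.978
Total = -8.978 - 4.5715 = -13.5495


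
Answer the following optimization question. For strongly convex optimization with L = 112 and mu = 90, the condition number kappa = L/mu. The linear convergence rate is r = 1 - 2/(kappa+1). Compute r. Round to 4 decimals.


Step 1: Compute the condition number.
kappa = L/mu = 112/90 = 1.2444
Step 2: Compute the convergence rate.
r = 1 - 2/(kappa + 1) = 1 - 2*mu/(L + mu) = (L - mu)/(L + mu) = 22/202 = 0.1089


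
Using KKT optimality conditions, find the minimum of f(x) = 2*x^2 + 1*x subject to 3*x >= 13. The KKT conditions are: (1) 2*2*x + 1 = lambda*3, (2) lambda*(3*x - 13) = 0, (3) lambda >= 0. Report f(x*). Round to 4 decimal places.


Step 1: Try lambda = 0 (constraint inactive).
x_unc = -1/(2*2) = -0.25
Check: 3*-0.25 = -0.75 < 13 -- violated!
Step 2: Constraint must be active: 3*x = 13
x* = 13/3 = 4.3333 (rounded; the exact value 13/3 is used below)
lambda = (2*2*(13/3) + 1)/3 = 6.1111
Step 3: Compute optimal value.
f(x*) = 2*(13/3)^2 + 1*(13/3) = 41.8889


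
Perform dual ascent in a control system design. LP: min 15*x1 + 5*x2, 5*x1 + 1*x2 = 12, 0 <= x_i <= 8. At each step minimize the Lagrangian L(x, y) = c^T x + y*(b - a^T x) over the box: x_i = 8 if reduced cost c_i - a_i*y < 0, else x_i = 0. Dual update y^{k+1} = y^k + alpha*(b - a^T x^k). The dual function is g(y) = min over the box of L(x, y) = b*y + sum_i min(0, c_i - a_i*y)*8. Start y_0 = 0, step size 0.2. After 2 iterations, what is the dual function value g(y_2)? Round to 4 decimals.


Dual ascent for LP: min 15*x1 + 5*x2, 5*x1 + 1*x2 = 12, 0 <= x_i <= 8
Step 1: y^k = 0.0, reduced costs: (15.0, 5.0)
  x^k = (0.0, 0.0), subgradient = b - a^T x = 12.0
  y^{k+1} = 0.0 + 0.2*12.0 = 2.4
Step 2: y^k = 2.4, reduced costs: (3.0, 2.6)
  x^k = (0.0, 0.0), subgradient = b - a^T x = 12.0
  y^{k+1} = 2.4 + 0.2*12.0 = 4.8
Dual objective at y_2 = 4.8: reduced costs (-9.0, 0.2), box minimizer x = (8.0, 0.0)
g(y_2) = b*y + (c1 - a1*y)*x1 + (c2 - a2*y)*x2 = 12*4.8 + (-9.0)*8.0 + 0.2*0.0 = 57.6 - 72.0 + 0.0 = -14.4


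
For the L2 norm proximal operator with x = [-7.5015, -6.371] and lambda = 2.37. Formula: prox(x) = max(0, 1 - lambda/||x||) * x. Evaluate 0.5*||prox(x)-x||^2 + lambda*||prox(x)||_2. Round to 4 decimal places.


Step 1: Compute ||x||.
||x|| = 9.8419
Step 2: Compute scaling factor.
scale = max(0, 1 - 2.37/9.8419) = 0.7592
Step 3: prox(x) = [-5.6951, -4.8368]
||prox(x)|| = 7.4719
Step 4: Proximal objective.
0.5*||prox-x||^2 = 2.8085
lambda*||prox|| = 17.7084
Total = 20.5168


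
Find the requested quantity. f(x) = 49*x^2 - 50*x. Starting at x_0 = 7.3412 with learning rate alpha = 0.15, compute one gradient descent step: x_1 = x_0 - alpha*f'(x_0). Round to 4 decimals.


We compute the gradient at x_0 and apply the update.
f'(x) = 98*x - 50
f'(7.3412) = 98*7.3412 - 50 = 669.4376
x_1 = 7.3412 - 0.15*669.4376 = -93.0744


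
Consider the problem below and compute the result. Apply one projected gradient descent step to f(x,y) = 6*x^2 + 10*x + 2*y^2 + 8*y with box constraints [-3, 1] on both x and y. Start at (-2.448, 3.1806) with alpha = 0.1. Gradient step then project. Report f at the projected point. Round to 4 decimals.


Step 1: Compute gradient at (-2.448, 3.1806).
grad_x = 2*6*-2.448 + 10 = -19.376
grad_y = 2*2*3.1806 + 8 = 20.7224
Step 2: Gradient step.
x_raw = -2.448 - 0.1*-19.376 = -0.5104
y_raw = 3.1806 - 0.1*20.7224 = 1.1084
Step 3: Project onto [-3, 1].
x_proj = clip(-0.5104) = -0.5104
y_proj = clip(1.1084) = 1.0
Step 4: Evaluate f.
f(-0.5104, 1.0) = 6.459


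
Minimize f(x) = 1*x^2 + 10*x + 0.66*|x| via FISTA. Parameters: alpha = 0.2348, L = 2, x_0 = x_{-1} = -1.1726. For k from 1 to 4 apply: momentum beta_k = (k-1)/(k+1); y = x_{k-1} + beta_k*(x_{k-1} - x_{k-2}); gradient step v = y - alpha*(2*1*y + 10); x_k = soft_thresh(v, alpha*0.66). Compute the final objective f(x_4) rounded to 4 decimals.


FISTA on f(x) = 1*x^2 + 10*x + 0.66*|x|
L = 2, alpha = 0.2348
Iteration 1: beta = 0.0, y = -1.1726 + 0.0*(-1.1726 + 1.1726) = -1.1726
  grad(y) = 7.6548, v = y - alpha*grad = -2.9699
  prox(v) = soft_thresh(-2.9699, 0.155) = -2.815
Iteration 2: beta = 0.3333, y = -2.815 + 0.3333*(-2.815 + 1.1726) = -3.3624
  grad(y) = 3.2751, v = y - alpha*grad = -4.1314
  prox(v) = soft_thresh(-4.1314, 0.155) = -3.9765
Iteration 3: beta = 0.5, y = -3.9765 + 0.5*(-3.9765 + 2.815) = -4.5572
  grad(y) = 0.8856, v = y - alpha*grad = -4.7651
  prox(v) = soft_thresh(-4.7651, 0.155) = -4.6102
Iteration 4: beta = 0.6, y = -4.6102 + 0.6*(-4.6102 + 3.9765) = -4.9904
  grad(y) = 0.0192, v = y - alpha*grad = -4.9949
  prox(v) = soft_thresh(-4.9949, 0.155) = -4.8399
f(x_4) = 1*(-4.8399)^2 + 10*(-4.8399) + 0.66*|-4.8399| = -21.78


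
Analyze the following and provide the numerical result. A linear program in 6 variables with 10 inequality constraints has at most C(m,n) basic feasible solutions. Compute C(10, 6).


Each vertex corresponds to some choice of n active constraints out of m, so the number of vertices is at most C(m, n) = m! / (n!(m-n)!).
m = 10, n = 6
Numerator: 10 * 9 * 8 * 7 * 6 * 5
Denominator: 6! = 720
C(10, 6) = 210


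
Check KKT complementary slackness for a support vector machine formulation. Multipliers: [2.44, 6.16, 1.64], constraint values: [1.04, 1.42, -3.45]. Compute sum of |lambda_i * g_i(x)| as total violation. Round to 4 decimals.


KKT complementary slackness check:
lambda_1 * g_1 = 2.44 * 1.04 = 2.5376
lambda_2 * g_2 = 6.16 * 1.42 = 8.7472
lambda_3 * g_3 = 1.64 * -3.45 = -5.658
Total violation = 2.5376 + 8.7472 + 5.658 = 16.9428


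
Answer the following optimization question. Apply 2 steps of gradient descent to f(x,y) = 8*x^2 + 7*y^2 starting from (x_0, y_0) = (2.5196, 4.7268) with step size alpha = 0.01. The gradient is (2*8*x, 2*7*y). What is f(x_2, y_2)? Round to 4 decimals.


Gradient descent on f(x,y) = 8*x^2 + 7*y^2.
Starting point: (2.5196, 4.7268), alpha = 0.01
Step 1: grad_x = 2*8*2.5196 = 40.3136, grad_y = 2*7*4.7268 = 66.1752
  x_1 = 2.5196 - 0.01*40.3136 = 2.1165
  y_1 = 4.7268 - 0.01*66.1752 = 4.065
Step 2: grad_x = 2*8*2.1165 = 33.8634, grad_y = 2*7*4.065 = 56.9107
  x_2 = 2.1165 - 0.01*33.8634 = 1.7778
  y_2 = 4.065 - 0.01*56.9107 = 3.4959
f(1.7778, 3.4959) = 8*1.7778^2 + 7*3.4959^2 = 110.8367


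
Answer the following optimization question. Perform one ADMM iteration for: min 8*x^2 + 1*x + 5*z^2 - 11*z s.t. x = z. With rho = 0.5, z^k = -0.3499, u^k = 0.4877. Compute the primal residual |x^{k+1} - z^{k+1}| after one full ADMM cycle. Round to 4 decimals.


ADMM iteration with rho = 0.5, z^k = -0.3499, u^k = 0.4877
Step 1: x-update.
Minimize 8*x^2 + 1*x + (0.5/2)*(x + 0.3499 + 0.4877)^2
FOC: (2*8 + 0.5)*x = -1 + 0.5*(-0.3499 - 0.4877)
x^{k+1} = -0.086
Step 2: z-update.
Minimize 5*z^2 - 11*z + (0.5/2)*(-0.086 - z + 0.4877)^2
FOC: (2*5 + 0.5)*z = 11 + 0.5*(-0.086 + 0.4877)
z^{k+1} = 1.0667
Step 3: u-update.
u^{k+1} = 0.4877 - 0.086 - 1.0667 = -0.665
Step 4: Primal residual = |-0.086 - 1.0667| = 1.1527


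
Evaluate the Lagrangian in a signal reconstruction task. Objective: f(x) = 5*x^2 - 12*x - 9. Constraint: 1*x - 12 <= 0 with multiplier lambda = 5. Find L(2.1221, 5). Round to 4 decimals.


Step 1: Evaluate f(x).
f(2.1221) = 5*2.1221^2 - 12*2.1221 - 9 = -11.9487
Step 2: Evaluate g(x).
g(2.1221) = 1*2.1221 - 12 = -9.8779
Step 3: Compute Lagrangian.
L = -11.9487 + 5*-9.8779 = -61.3382


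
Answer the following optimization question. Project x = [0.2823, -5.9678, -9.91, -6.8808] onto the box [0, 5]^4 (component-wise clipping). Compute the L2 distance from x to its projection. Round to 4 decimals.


Project each component onto [0, 5].
clip(0.2823) = 0.2823, clip(-5.9678) = 0.0, clip(-9.91) = 0.0, clip(-6.8808) = 0.0
Projection = [0.2823, 0.0, 0.0, 0.0]
Squared diffs: [0.0, 35.6146, 98.2081, 47.3454]
Distance = sqrt(181.1681) = 13.4599


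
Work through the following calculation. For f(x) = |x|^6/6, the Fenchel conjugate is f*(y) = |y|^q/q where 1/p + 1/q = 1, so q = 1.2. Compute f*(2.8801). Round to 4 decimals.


The conjugate exponent q satisfies 1/p + 1/q = 1.
p = 6, so q = 6/(6 - 1) = 1.2
|y|^q = 2.8801^1.2 = 3.5587
f*(2.8801) = 3.5587 / 1.2 = 2.9656


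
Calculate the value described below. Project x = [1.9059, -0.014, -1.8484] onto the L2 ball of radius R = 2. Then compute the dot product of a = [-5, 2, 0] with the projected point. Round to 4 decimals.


Step 1: Compute ||x|| (intermediates to 6 decimals).
||x|| = sqrt(1.9059^2 + (-0.014)^2 + (-1.8484)^2) = 2.655039
Step 2: Project.
Since ||x|| > R, scale = R/||x|| = 2/2.655039 = 0.753285, proj(x) = scale * x
proj(x) = [1.435686, -0.010546, -1.392372]
Step 3: Dot product.
a^T * proj(x) = -5*1.435686 + 2*(-0.010546) + 0*(-1.392372) = -7.1995


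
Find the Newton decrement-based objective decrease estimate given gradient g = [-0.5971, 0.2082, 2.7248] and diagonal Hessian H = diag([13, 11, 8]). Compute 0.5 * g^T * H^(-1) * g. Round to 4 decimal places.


Step 1: H is diagonal, so H^(-1) * g = [-0.0459, 0.0189, 0.3406].
Step 2: g^T H^(-1) g = sum_i g_i^2 / H_ii
  = (-0.5971)^2/13 + (0.2082)^2/11 + (2.7248)^2/8
  = 0.0274 + 0.0039 + 0.9281 = 0.9594
Step 3: Objective decrease = 0.5 * g^T H^(-1) g = 0.4797


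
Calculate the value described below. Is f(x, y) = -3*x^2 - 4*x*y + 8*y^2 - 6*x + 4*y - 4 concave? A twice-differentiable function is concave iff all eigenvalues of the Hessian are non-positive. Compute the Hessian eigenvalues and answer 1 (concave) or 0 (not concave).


The Hessian of f(x,y) = -3*x^2 - 4*x*y + 8*y^2 - 6*x + 4*y - 4 is:
H = [[-6, -4], [-4, 16]]
Trace = -6 + 16 = 10
Determinant = -6*16 - (-4)^2 = -112
Discriminant = (10)^2 - 4*-112 = 548.0
Eigenvalues: lambda_1 = -6.7047, lambda_2 = 16.7047
The function is not concave.

0


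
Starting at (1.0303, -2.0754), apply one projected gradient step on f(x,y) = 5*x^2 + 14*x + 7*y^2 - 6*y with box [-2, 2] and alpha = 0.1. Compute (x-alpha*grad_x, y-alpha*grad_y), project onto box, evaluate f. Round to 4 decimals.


Step 1: Compute gradient at (1.0303, -2.0754).
grad_x = 2*5*1.0303 + 14 = 24.303
grad_y = 2*7*-2.0754 - 6 = -35.0556
Step 2: Gradient step.
x_raw = 1.0303 - 0.1*24.303 = -1.4
y_raw = -2.0754 - 0.1*-35.0556 = 1.4302
Step 3: Project onto [-2, 2].
x_proj = clip(-1.4) = -1.4
y_proj = clip(1.4302) = 1.4302
Step 4: Evaluate f.
f(-1.4, 1.4302) = -4.0635


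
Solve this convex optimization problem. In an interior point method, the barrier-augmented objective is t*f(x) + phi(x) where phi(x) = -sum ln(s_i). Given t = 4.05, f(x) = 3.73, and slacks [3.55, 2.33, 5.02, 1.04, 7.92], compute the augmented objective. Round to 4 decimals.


Step 1: Compute log-barrier.
ln values: [1.2669, 0.8459, 1.6134, 0.0392, 2.0694]
phi = -(1.2669 + 0.8459 + 1.6134 + 0.0392 + 2.0694) = -5.8349
Step 2: Compute augmented objective.
t*f(x) = 4.05*3.73 = 15.1065
Total = 15.1065 - 5.8349 = 9.2716


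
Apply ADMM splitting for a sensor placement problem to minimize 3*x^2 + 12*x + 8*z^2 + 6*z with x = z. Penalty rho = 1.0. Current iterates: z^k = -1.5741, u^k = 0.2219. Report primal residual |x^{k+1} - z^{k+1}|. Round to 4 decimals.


ADMM iteration with rho = 1.0, z^k = -1.5741, u^k = 0.2219
Step 1: x-update.
Minimize 3*x^2 + 12*x + (1.0/2)*(x + 1.5741 + 0.2219)^2
FOC: (2*3 + 1.0)*x = -12 + 1.0*(-1.5741 - 0.2219)
x^{k+1} = -1.9709
Step 2: z-update.
Minimize 8*z^2 + 6*z + (1.0/2)*(-1.9709 - z + 0.2219)^2
FOC: (2*8 + 1.0)*z = -6 + 1.0*(-1.9709 + 0.2219)
z^{k+1} = -0.4558
Step 3: u-update.
u^{k+1} = 0.2219 - 1.9709 + 0.4558 = -1.2931
Step 4: Primal residual = |-1.9709 + 0.4558| = 1.515


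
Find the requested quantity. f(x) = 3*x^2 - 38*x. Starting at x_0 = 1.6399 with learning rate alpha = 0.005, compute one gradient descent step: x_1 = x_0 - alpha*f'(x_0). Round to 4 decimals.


We compute the gradient at x_0 and apply the update.
f'(x) = 6*x - 38
f'(1.6399) = 6*1.6399 - 38 = -28.1606
x_1 = 1.6399 - 0.005*-28.1606 = 1.7807


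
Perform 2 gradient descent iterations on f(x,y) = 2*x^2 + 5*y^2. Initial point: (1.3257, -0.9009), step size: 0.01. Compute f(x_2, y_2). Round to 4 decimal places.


Gradient descent on f(x,y) = 2*x^2 + 5*y^2.
Starting point: (1.3257, -0.9009), alpha = 0.01
Step 1: grad_x = 2*2*1.3257 = 5.3028, grad_y = 2*5*-0.9009 = -9.009
  x_1 = 1.3257 - 0.01*5.3028 = 1.2727
  y_1 = -0.9009 - 0.01*-9.009 = -0.8108
Step 2: grad_x = 2*2*1.2727 = 5.0907, grad_y = 2*5*-0.8108 = -8.1081
  x_2 = 1.2727 - 0.01*5.0907 = 1.2218
  y_2 = -0.8108 - 0.01*-8.1081 = -0.7297
f(1.2218, -0.7297) = 2*1.2218^2 + 5*(-0.7297)^2 = 5.6479


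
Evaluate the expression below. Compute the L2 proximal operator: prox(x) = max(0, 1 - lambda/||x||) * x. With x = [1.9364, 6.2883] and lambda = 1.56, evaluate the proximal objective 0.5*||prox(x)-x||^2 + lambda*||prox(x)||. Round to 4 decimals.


Step 1: Compute ||x||.
||x|| = 6.5797
Step 2: Compute scaling factor.
scale = max(0, 1 - 1.56/6.5797) = 0.7629
Step 3: prox(x) = [1.4773, 4.7974]
||prox(x)|| = 5.0197
Step 4: Proximal objective.
0.5*||prox-x||^2 = 1.2168
lambda*||prox|| = 7.8307
Total = 9.0475


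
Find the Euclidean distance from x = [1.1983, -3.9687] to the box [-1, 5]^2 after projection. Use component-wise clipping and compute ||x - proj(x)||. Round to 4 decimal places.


Project each component onto [-1, 5].
clip(1.1983) = 1.1983, clip(-3.9687) = -1.0
Projection = [1.1983, -1.0]
Squared diffs: [0.0, 8.8132]
Distance = sqrt(8.8132) = 2.9687


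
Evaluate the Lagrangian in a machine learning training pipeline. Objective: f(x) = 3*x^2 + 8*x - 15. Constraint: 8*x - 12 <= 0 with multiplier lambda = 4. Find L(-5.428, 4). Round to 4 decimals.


Step 1: Evaluate f(x).
f(-5.428) = 3*(-5.428)^2 + 8*(-5.428) - 15 = 29.9656
Step 2: Evaluate g(x).
g(-5.428) = 8*-5.428 - 12 = -55.424
Step 3: Compute Lagrangian.
L = 29.9656 + 4*-55.424 = -191.7304


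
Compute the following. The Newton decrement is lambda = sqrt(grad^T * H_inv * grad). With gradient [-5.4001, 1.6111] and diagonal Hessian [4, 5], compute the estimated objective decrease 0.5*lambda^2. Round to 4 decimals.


Step 1: H is diagonal, so H^(-1) * g = [-1.35, 0.3222].
Step 2: g^T H^(-1) g = sum_i g_i^2 / H_ii
  = (-5.4001)^2/4 + (1.6111)^2/5
  = 7.2903 + 0.5191 = 7.8094
Step 3: Objective decrease = 0.5 * g^T H^(-1) g = 3.9047


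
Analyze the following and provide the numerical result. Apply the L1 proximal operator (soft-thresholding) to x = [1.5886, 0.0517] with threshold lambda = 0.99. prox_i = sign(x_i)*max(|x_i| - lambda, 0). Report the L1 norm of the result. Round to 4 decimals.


Soft-thresholding with lambda = 0.99:
prox(1.5886) = sign(1.5886)*max(|1.5886| - 0.99, 0) = 0.5986
prox(0.0517) = sign(0.0517)*max(|0.0517| - 0.99, 0) = 0.0
prox(x) = [0.5986, 0.0]
||prox(x)||_1 = 0.5986 + 0.0 = 0.5986


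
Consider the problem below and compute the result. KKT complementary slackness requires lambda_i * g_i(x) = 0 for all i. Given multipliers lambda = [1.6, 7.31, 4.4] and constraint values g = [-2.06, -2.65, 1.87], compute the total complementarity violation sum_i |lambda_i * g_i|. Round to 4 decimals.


KKT complementary slackness check:
lambda_1 * g_1 = 1.6 * -2.06 = -3.296
lambda_2 * g_2 = 7.31 * -2.65 = -19.3715
lambda_3 * g_3 = 4.4 * 1.87 = 8.228
Total violation = 3.296 + 19.3715 + 8.228 = 30.8955


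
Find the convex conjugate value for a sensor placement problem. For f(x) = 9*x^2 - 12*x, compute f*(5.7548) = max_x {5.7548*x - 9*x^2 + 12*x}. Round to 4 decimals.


f*(y) = sup_x {y*x - a*x^2 - b*x} = sup_x {(y-b)*x - a*x^2}
FOC: (y - b) - 2a*x = 0 => x* = (y - b)/(2a)
x* = (5.7548 + 12)/(2*9) = 0.9864
f*(5.7548) = (y-b)^2/(4a) = (5.7548 + 12)^2/(4*9)
= 315.2329/36 = 8.7565


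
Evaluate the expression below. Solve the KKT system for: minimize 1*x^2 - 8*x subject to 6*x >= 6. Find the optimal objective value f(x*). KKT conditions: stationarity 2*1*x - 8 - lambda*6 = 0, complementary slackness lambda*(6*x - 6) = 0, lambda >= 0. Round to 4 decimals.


Step 1: Try lambda = 0 (constraint inactive).
Stationarity: 2*1*x - 8 = 0
x* = 8/(2*1) = 4.0
Check constraint: 6*4.0 = 24.0 >= 6 -- satisfied.
Step 2: Compute optimal value.
f(x*) = 1*4.0^2 - 8*4.0 = -16.0


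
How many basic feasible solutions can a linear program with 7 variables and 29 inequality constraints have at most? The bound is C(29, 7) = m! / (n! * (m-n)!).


Each vertex corresponds to some choice of n active constraints out of m, so the number of vertices is at most C(m, n) = m! / (n!(m-n)!).
m = 29, n = 7
Numerator: 29 * 28 * 27 * 26 * 25 * 24 * 23
Denominator: 7! = 5040
C(29, 7) = 1560780


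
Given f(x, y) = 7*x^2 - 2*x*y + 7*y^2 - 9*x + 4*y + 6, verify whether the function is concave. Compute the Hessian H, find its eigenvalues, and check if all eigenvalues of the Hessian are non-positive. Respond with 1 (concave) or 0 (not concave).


The Hessian of f(x,y) = 7*x^2 - 2*x*y + 7*y^2 - 9*x + 4*y + 6 is:
H = [[14, -2], [-2, 14]]
Trace = 14 + 14 = 28
Determinant = 14*14 - (-2)^2 = 192
Discriminant = (28)^2 - 4*192 = 16.0
Eigenvalues: lambda_1 = 12.0, lambda_2 = 16.0
The function is not concave.

0


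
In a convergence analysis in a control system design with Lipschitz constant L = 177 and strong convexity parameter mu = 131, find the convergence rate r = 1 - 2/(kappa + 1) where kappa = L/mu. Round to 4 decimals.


Step 1: Compute the condition number.
kappa = L/mu = 177/131 = 1.3511
Step 2: Compute the convergence rate.
r = 1 - 2/(kappa + 1) = 1 - 2*mu/(L + mu) = (L - mu)/(L + mu) = 46/308 = 0.1494


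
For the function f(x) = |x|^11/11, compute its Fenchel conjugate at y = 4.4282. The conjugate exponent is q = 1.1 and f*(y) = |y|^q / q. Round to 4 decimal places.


The conjugate exponent q satisfies 1/p + 1/q = 1.
p = 11, so q = 11/(11 - 1) = 1.1
|y|^q = 4.4282^1.1 = 5.1387
f*(4.4282) = 5.1387 / 1.1 = 4.6715


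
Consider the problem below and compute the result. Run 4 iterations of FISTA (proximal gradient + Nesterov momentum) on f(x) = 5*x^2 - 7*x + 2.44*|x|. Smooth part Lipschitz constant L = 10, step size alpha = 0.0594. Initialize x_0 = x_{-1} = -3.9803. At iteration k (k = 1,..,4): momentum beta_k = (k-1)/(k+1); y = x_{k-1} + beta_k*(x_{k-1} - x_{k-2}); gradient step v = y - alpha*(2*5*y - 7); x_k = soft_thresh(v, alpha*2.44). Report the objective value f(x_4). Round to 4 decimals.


FISTA on f(x) = 5*x^2 - 7*x + 2.44*|x|
L = 10, alpha = 0.0594
Iteration 1: beta = 0.0, y = -3.9803 + 0.0*(-3.9803 + 3.9803) = -3.9803
  grad(y) = -46.803, v = y - alpha*grad = -1.2002
  prox(v) = soft_thresh(-1.2002, 0.1449) = -1.0553
Iteration 2: beta = 0.3333, y = -1.0553 + 0.3333*(-1.0553 + 3.9803) = -0.0803
  grad(y) = -7.8025, v = y - alpha*grad = 0.3832
  prox(v) = soft_thresh(0.3832, 0.1449) = 0.2383
Iteration 3: beta = 0.5, y = 0.2383 + 0.5*(0.2383 + 1.0553) = 0.8851
  grad(y) = 1.8505, v = y - alpha*grad = 0.7751
  prox(v) = soft_thresh(0.7751, 0.1449) = 0.6302
Iteration 4: beta = 0.6, y = 0.6302 + 0.6*(0.6302 - 0.2383) = 0.8653
  grad(y) = 1.6535, v = y - alpha*grad = 0.7671
  prox(v) = soft_thresh(0.7671, 0.1449) = 0.6222
f(x_4) = 5*0.6222^2 - 7*0.6222 + 2.44*|0.6222| = -0.9016


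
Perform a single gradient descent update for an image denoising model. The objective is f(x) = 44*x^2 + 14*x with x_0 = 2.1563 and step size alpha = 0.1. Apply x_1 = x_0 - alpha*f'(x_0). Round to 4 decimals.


We compute the gradient at x_0 and apply the update.
f'(x) = 88*x + 14
f'(2.1563) = 88*2.1563 + 14 = 203.7544
x_1 = 2.1563 - 0.1*203.7544 = -18.2191


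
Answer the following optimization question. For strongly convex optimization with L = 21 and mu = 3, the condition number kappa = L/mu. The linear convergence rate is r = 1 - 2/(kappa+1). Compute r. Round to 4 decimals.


Step 1: Compute the condition number.
kappa = L/mu = 21/3 = 7.0
Step 2: Compute the convergence rate.
r = 1 - 2/(kappa + 1) = 1 - 2*mu/(L + mu) = (L - mu)/(L + mu) = 18/24 = 0.75


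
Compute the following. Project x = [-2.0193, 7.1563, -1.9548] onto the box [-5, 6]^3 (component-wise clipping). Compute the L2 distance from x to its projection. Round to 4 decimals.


Project each component onto [-5, 6].
clip(-2.0193) = -2.0193, clip(7.1563) = 6.0, clip(-1.9548) = -1.9548
Projection = [-2.0193, 6.0, -1.9548]
Squared diffs: [0.0, 1.337, 0.0]
Distance = sqrt(1.337) = 1.1563
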